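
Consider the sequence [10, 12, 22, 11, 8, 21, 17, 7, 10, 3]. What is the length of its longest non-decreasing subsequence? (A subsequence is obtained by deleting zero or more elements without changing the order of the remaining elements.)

One longest non-decreasing subsequence is 10, 12, 22 (positions 1,2,3), of length 3; no longer one exists.

3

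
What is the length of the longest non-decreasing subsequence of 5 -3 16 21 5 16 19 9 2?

Let dp[i] be the longest non-decreasing subsequence ending at position i. Then dp = [1, 1, 2, 3, 2, 3, 4, 3, 2].
The maximum is 4; one witness is 5, 16, 16, 19 at positions 1,3,6,7.

4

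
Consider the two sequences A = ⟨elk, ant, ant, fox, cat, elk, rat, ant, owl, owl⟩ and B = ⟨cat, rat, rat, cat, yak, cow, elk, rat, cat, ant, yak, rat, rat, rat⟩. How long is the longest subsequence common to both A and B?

Backtracking the LCS table gives one alignment: cat (A5,B4) → elk (A6,B7) → rat (A7,B8) → ant (A8,B10).
So the longest common subsequence has length 4.

4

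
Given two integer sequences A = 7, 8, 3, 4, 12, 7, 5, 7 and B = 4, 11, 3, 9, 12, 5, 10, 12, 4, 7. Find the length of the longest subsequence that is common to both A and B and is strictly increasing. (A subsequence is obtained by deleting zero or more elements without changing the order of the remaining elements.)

3

A longest common strictly increasing subsequence is 3, 4, 7 (length 3); it appears in order in both A and B, and no longer such subsequence exists.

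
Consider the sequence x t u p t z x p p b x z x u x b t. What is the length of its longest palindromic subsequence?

One longest palindromic subsequence is tuzxppxzut (positions 2,3,6,7,8,9,11,12,14,17); it reads the same forward and backward, and the interval DP gives dp[1][17] = 10.

10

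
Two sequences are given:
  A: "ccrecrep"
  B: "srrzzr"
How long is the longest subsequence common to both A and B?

2

A longest common subsequence is rr (length 2); the LCS DP confirms no longer common subsequence exists.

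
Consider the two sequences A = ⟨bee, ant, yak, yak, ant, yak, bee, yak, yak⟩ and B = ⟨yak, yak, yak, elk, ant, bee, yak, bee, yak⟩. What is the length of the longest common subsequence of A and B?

Backtracking the LCS table gives one alignment: yak (A3,B2) → yak (A4,B3) → ant (A5,B5) → yak (A6,B7) → bee (A7,B8) → yak (A9,B9).
So the longest common subsequence has length 6.

6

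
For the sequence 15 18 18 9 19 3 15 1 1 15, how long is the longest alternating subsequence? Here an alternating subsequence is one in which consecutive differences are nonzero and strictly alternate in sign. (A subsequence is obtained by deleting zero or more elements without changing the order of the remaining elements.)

8

A longest alternating subsequence is 15, 18, 9, 19, 3, 15, 1, 15 (positions 1,2,4,5,6,7,8,10); its 7 consecutive differences strictly alternate in sign, and length 8 is optimal.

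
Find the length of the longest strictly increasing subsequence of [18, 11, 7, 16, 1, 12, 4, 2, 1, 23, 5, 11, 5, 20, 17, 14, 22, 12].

Scanning left to right, the best length ending at each element is: 18→1, 11→1, 7→1, 16→2, 1→1, 12→2, 4→2, 2→2, 1→1, 23→3, 5→3, 11→4, 5→3, 20→5, 17→5, 14→5, 22→6, 12→5.
So the longest increasing subsequence has length 6, e.g. 1, 4, 5, 11, 20, 22.

6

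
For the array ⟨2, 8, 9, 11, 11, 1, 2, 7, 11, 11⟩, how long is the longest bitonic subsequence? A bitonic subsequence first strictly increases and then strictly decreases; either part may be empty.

Let inc[i] be the LIS ending at i and dec[i] the longest strictly decreasing subsequence starting at i. inc = [1, 2, 3, 4, 4, 1, 2, 3, 4, 4], dec = [2, 2, 2, 2, 2, 1, 1, 1, 1, 1].
max_i inc[i]+dec[i]−1 = 5, with one witness 2, 8, 9, 11, 7.

5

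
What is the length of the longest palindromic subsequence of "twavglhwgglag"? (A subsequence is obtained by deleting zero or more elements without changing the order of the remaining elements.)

6

Using dp[i][j] = 2 + dp[i+1][j−1] if the ends match, else max(dp[i+1][j], dp[i][j−1]):
dp[1][13] = 6. A witness is glgglg at positions 5,6,9,10,11,13.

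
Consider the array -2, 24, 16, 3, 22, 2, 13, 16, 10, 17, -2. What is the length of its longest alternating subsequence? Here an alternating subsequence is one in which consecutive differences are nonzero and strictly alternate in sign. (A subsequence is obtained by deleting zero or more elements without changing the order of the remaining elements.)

9

Track the best alternating length ending on an up-step vs a down-step at each position: up/down = 1/1, 2/1, 2/3, 2/3, 4/3, 2/5, 6/5, 6/5, 6/7, 8/5, 1/9.
The maximum over both is 9; one such subsequence is -2, 24, 16, 22, 2, 13, 10, 17, -2.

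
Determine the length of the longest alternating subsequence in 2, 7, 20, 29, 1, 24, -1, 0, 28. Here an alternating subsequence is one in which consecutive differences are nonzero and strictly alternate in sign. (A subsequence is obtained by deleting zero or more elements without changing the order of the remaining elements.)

Track the best alternating length ending on an up-step vs a down-step at each position: up/down = 1/1, 2/1, 2/1, 2/1, 1/3, 4/3, 1/5, 6/5, 6/3.
The maximum over both is 6; one such subsequence is 2, 7, 1, 24, -1, 0.

6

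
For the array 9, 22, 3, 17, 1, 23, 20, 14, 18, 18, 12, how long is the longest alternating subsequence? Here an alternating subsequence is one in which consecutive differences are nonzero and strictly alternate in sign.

9

Track the best alternating length ending on an up-step vs a down-step at each position: up/down = 1/1, 2/1, 1/3, 4/3, 1/5, 6/1, 6/7, 6/7, 8/7, 8/7, 6/9.
The maximum over both is 9; one such subsequence is 9, 22, 3, 17, 1, 23, 14, 18, 12.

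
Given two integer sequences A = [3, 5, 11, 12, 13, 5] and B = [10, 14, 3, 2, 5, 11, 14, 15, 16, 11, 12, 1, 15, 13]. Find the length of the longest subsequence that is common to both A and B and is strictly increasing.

A longest common strictly increasing subsequence is 3, 5, 11, 12, 13 (length 5); it appears in order in both A and B, and no longer such subsequence exists.

5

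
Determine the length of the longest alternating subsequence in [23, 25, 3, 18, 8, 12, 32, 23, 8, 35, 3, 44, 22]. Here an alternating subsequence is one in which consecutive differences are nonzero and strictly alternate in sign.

Track the best alternating length ending on an up-step vs a down-step at each position: up/down = 1/1, 2/1, 1/3, 4/3, 4/5, 6/5, 6/1, 6/7, 4/7, 8/1, 1/9, 10/1, 10/11.
The maximum over both is 11; one such subsequence is 23, 25, 3, 18, 8, 32, 23, 35, 3, 44, 22.

11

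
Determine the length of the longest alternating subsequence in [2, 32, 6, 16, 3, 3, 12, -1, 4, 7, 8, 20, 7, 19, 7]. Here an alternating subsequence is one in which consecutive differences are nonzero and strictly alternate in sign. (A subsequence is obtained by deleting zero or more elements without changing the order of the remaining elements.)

Track the best alternating length ending on an up-step vs a down-step at each position: up/down = 1/1, 2/1, 2/3, 4/3, 2/5, 2/5, 6/5, 1/7, 8/7, 8/7, 8/7, 8/3, 8/9, 10/9, 8/11.
The maximum over both is 11; one such subsequence is 2, 32, 6, 16, 3, 12, -1, 8, 7, 19, 7.

11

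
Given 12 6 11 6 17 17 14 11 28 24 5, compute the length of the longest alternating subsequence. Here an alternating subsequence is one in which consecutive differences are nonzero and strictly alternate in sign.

Track the best alternating length ending on an up-step vs a down-step at each position: up/down = 1/1, 1/2, 3/2, 1/4, 5/1, 5/1, 5/6, 5/6, 7/1, 7/8, 1/8.
The maximum over both is 8; one such subsequence is 12, 6, 11, 6, 17, 14, 28, 24.

8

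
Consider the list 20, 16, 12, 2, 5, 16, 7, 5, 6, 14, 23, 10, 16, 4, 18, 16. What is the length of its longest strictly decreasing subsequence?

Let dp[i] be the longest decreasing subsequence ending at position i. Then dp = [1, 2, 3, 4, 4, 2, 4, 5, 5, 3, 1, 4, 2, 6, 2, 3].
The maximum is 6; one witness is 20, 16, 12, 7, 5, 4 at positions 1,2,3,7,8,14.

6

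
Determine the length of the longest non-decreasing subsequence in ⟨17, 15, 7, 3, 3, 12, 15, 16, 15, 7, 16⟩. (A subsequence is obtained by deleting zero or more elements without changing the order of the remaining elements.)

6

Let dp[i] be the longest non-decreasing subsequence ending at position i. Then dp = [1, 1, 1, 1, 2, 3, 4, 5, 5, 3, 6].
The maximum is 6; one witness is 3, 3, 12, 15, 16, 16 at positions 4,5,6,7,8,11.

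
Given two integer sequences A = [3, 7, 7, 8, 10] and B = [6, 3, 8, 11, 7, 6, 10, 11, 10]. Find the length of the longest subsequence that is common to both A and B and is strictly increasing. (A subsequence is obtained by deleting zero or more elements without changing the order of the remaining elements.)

For each value that appears in both, track the longest common increasing run ending there.
The best achievable length is 3; one witness is 3, 8, 10 (A-positions 1,4,5, B-positions 2,3,7).

3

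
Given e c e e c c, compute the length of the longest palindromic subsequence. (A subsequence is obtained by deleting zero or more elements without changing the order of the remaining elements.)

4

Using dp[i][j] = 2 + dp[i+1][j−1] if the ends match, else max(dp[i+1][j], dp[i][j−1]):
dp[1][6] = 4. A witness is ceec at positions 2,3,4,6.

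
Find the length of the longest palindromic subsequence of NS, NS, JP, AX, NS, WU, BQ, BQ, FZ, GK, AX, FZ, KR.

One longest palindromic subsequence is AX BQ BQ AX (positions 4,7,8,11); it reads the same forward and backward, and the interval DP gives dp[1][13] = 4.

4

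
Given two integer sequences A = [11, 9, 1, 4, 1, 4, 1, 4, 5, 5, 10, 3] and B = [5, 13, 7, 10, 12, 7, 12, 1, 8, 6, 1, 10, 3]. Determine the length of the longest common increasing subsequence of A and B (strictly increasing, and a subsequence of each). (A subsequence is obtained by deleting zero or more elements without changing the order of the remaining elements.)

A longest common strictly increasing subsequence is 5, 10 (length 2); it appears in order in both A and B, and no longer such subsequence exists.

2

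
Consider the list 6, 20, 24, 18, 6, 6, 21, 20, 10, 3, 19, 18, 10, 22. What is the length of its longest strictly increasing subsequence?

Let dp[i] be the longest increasing subsequence ending at position i. Then dp = [1, 2, 3, 2, 1, 1, 3, 3, 2, 1, 3, 3, 2, 4].
The maximum is 4; one witness is 6, 20, 21, 22 at positions 1,2,7,14.

4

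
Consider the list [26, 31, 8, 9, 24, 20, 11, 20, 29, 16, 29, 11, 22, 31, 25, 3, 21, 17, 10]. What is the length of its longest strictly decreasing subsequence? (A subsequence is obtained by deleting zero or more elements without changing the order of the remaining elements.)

Let dp[i] be the longest decreasing subsequence ending at position i. Then dp = [1, 1, 2, 2, 2, 3, 4, 3, 2, 4, 2, 5, 3, 1, 3, 6, 4, 5, 6].
The maximum is 6; one witness is 26, 24, 20, 16, 11, 3 at positions 1,5,6,10,12,16.

6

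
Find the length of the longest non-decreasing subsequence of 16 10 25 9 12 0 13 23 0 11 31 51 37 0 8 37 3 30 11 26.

7

Let dp[i] be the longest non-decreasing subsequence ending at position i. Then dp = [1, 1, 2, 1, 2, 1, 3, 4, 2, 3, 5, 6, 6, 3, 4, 7, 4, 5, 5, 6].
The maximum is 7; one witness is 10, 12, 13, 23, 31, 37, 37 at positions 2,5,7,8,11,13,16.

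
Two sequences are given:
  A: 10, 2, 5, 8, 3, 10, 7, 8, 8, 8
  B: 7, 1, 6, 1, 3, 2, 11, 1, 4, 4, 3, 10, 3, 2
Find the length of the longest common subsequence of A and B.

Backtracking the LCS table gives one alignment: 2 (A2,B6) → 3 (A5,B11) → 10 (A6,B12).
So the longest common subsequence has length 3.

3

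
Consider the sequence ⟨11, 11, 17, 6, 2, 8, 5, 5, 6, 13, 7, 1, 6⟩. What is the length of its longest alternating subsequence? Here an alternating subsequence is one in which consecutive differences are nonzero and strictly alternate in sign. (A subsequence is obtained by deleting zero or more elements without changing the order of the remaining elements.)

8

A longest alternating subsequence is 11, 17, 6, 8, 5, 6, 1, 6 (positions 1,3,4,6,7,9,12,13); its 7 consecutive differences strictly alternate in sign, and length 8 is optimal.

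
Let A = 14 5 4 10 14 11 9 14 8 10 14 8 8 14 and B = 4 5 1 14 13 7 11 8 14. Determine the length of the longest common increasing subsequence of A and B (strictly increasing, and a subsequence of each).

3

A longest common strictly increasing subsequence is 4, 11, 14 (length 3); it appears in order in both A and B, and no longer such subsequence exists.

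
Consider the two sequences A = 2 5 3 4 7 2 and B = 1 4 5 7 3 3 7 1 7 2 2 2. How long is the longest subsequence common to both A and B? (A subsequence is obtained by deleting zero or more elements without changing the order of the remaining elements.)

Backtracking the LCS table gives one alignment: 5 (A2,B3) → 3 (A3,B6) → 7 (A5,B9) → 2 (A6,B12).
So the longest common subsequence has length 4.

4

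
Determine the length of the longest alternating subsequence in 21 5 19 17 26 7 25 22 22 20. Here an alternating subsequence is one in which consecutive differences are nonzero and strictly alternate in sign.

8

Track the best alternating length ending on an up-step vs a down-step at each position: up/down = 1/1, 1/2, 3/2, 3/4, 5/1, 3/6, 7/6, 7/8, 7/8, 7/8.
The maximum over both is 8; one such subsequence is 21, 5, 19, 17, 26, 7, 25, 22.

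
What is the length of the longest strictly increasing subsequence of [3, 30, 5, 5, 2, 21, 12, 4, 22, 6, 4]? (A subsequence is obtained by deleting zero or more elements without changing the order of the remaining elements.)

4

Let dp[i] be the longest increasing subsequence ending at position i. Then dp = [1, 2, 2, 2, 1, 3, 3, 2, 4, 3, 2].
The maximum is 4; one witness is 3, 5, 21, 22 at positions 1,3,6,9.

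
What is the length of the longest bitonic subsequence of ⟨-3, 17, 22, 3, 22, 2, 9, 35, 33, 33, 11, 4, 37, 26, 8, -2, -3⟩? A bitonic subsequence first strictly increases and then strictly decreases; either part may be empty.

Let inc[i] be the LIS ending at i and dec[i] the longest strictly decreasing subsequence starting at i. inc = [1, 2, 3, 2, 3, 2, 3, 4, 4, 4, 4, 3, 5, 5, 4, 2, 1], dec = [1, 5, 5, 4, 5, 3, 4, 6, 5, 5, 4, 3, 5, 4, 3, 2, 1].
max_i inc[i]+dec[i]−1 = 9, with one witness -3, 17, 22, 35, 33, 26, 8, -2, -3.

9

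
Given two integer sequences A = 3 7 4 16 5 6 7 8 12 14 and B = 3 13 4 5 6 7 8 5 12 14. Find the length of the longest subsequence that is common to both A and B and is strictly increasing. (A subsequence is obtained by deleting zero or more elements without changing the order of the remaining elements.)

For each value that appears in both, track the longest common increasing run ending there.
The best achievable length is 8; one witness is 3, 4, 5, 6, 7, 8, 12, 14 (A-positions 1,3,5,6,7,8,9,10, B-positions 1,3,4,5,6,7,9,10).

8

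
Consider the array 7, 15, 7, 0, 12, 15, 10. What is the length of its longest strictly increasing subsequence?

One longest increasing subsequence is 7, 12, 15 (positions 1,5,6), of length 3; no longer one exists.

3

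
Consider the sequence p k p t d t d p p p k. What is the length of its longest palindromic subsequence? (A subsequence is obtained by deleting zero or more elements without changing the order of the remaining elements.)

One longest palindromic subsequence is kpdtdpk (positions 2,3,5,6,7,10,11); it reads the same forward and backward, and the interval DP gives dp[1][11] = 7.

7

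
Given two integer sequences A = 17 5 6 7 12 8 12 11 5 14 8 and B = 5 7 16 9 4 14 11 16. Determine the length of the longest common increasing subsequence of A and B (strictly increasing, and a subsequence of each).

For each value that appears in both, track the longest common increasing run ending there.
The best achievable length is 3; one witness is 5, 7, 14 (A-positions 2,4,10, B-positions 1,2,6).

3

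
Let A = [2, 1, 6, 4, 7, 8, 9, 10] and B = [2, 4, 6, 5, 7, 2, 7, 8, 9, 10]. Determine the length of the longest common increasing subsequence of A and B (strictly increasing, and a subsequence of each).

A longest common strictly increasing subsequence is 2, 4, 7, 8, 9, 10 (length 6); it appears in order in both A and B, and no longer such subsequence exists.

6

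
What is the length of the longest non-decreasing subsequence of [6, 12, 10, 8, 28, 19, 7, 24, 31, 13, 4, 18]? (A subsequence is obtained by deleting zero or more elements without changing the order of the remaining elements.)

One longest non-decreasing subsequence is 6, 12, 19, 24, 31 (positions 1,2,6,8,9), of length 5; no longer one exists.

5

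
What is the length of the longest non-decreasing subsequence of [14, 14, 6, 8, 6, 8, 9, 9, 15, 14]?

6

Scanning left to right, the best length ending at each element is: 14→1, 14→2, 6→1, 8→2, 6→2, 8→3, 9→4, 9→5, 15→6, 14→6.
So the longest non-decreasing subsequence has length 6, e.g. 6, 8, 8, 9, 9, 15.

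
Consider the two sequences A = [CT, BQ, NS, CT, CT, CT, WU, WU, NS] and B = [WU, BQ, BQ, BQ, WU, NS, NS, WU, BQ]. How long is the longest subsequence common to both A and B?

3

Backtracking the LCS table gives one alignment: BQ (A2,B4) → NS (A3,B7) → WU (A7,B8).
So the longest common subsequence has length 3.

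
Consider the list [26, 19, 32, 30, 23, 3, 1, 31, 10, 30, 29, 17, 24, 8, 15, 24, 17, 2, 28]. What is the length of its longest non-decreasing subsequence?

6

Scanning left to right, the best length ending at each element is: 26→1, 19→1, 32→2, 30→2, 23→2, 3→1, 1→1, 31→3, 10→2, 30→3, 29→3, 17→3, 24→4, 8→2, 15→3, 24→5, 17→4, 2→2, 28→6.
So the longest non-decreasing subsequence has length 6, e.g. 3, 10, 17, 24, 24, 28.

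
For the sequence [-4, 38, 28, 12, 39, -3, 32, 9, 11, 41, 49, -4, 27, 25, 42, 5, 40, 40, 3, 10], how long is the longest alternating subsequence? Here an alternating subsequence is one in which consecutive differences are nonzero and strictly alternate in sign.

Track the best alternating length ending on an up-step vs a down-step at each position: up/down = 1/1, 2/1, 2/3, 2/3, 4/1, 2/5, 6/5, 6/7, 8/7, 8/1, 8/1, 1/9, 10/9, 10/11, 12/9, 10/13, 14/13, 14/13, 10/15, 16/15.
The maximum over both is 16; one such subsequence is -4, 38, 28, 39, -3, 32, 9, 11, -4, 27, 25, 42, 5, 40, 3, 10.

16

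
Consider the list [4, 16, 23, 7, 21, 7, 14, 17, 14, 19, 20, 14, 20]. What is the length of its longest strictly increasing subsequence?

One longest increasing subsequence is 4, 7, 14, 17, 19, 20 (positions 1,4,7,8,10,11), of length 6; no longer one exists.

6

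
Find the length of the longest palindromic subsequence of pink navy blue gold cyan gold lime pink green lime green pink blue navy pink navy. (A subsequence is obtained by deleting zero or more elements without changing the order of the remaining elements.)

11

One longest palindromic subsequence is pink navy blue pink green lime green pink blue navy pink (positions 1,2,3,8,9,10,11,12,13,14,15); it reads the same forward and backward, and the interval DP gives dp[1][16] = 11.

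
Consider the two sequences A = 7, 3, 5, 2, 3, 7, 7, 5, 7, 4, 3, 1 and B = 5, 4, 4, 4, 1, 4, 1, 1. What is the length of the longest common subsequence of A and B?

A longest common subsequence is 5, 4, 1 (length 3); the LCS DP confirms no longer common subsequence exists.

3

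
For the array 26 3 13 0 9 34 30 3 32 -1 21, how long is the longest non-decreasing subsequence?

Let dp[i] be the longest non-decreasing subsequence ending at position i. Then dp = [1, 1, 2, 1, 2, 3, 3, 2, 4, 1, 3].
The maximum is 4; one witness is 3, 13, 30, 32 at positions 2,3,7,9.

4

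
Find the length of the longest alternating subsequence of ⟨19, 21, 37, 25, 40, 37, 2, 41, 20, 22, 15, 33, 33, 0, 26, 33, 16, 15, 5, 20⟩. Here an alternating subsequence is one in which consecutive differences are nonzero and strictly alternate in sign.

A longest alternating subsequence is 19, 37, 25, 40, 37, 41, 20, 22, 15, 33, 0, 26, 16, 20 (positions 1,3,4,5,6,8,9,10,11,12,14,15,17,20); its 13 consecutive differences strictly alternate in sign, and length 14 is optimal.

14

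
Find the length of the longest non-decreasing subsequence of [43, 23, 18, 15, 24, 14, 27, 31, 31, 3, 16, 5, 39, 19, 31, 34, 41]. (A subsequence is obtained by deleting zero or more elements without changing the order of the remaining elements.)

8

One longest non-decreasing subsequence is 23, 24, 27, 31, 31, 31, 34, 41 (positions 2,5,7,8,9,15,16,17), of length 8; no longer one exists.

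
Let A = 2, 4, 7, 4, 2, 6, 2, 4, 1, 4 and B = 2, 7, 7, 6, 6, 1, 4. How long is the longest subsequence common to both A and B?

A longest common subsequence is 2, 7, 6, 1, 4 (length 5); the LCS DP confirms no longer common subsequence exists.

5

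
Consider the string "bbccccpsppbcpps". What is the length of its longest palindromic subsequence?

7

One longest palindromic subsequence is sppcpps (positions 8,9,10,12,13,14,15); it reads the same forward and backward, and the interval DP gives dp[1][15] = 7.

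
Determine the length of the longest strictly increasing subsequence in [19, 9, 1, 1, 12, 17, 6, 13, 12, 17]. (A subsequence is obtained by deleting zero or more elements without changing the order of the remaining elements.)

Scanning left to right, the best length ending at each element is: 19→1, 9→1, 1→1, 1→1, 12→2, 17→3, 6→2, 13→3, 12→3, 17→4.
So the longest increasing subsequence has length 4, e.g. 9, 12, 13, 17.

4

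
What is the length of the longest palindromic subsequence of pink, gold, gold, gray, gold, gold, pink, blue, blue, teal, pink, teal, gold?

7

One longest palindromic subsequence is pink gold gold gray gold gold pink (positions 1,2,3,4,5,6,11); it reads the same forward and backward, and the interval DP gives dp[1][13] = 7.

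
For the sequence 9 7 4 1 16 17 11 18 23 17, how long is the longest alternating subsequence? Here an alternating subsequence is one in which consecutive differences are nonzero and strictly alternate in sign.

Track the best alternating length ending on an up-step vs a down-step at each position: up/down = 1/1, 1/2, 1/2, 1/2, 3/1, 3/1, 3/4, 5/1, 5/1, 5/6.
The maximum over both is 6; one such subsequence is 9, 7, 16, 11, 18, 17.

6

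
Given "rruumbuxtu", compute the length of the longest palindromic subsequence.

5

One longest palindromic subsequence is uubuu (positions 3,4,6,7,10); it reads the same forward and backward, and the interval DP gives dp[1][10] = 5.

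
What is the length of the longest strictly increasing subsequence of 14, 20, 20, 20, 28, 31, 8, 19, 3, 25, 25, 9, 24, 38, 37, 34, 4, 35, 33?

6

One longest increasing subsequence is 14, 20, 28, 31, 34, 35 (positions 1,2,5,6,16,18), of length 6; no longer one exists.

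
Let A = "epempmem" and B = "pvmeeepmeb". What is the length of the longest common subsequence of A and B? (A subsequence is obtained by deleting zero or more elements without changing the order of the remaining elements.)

Backtracking the LCS table gives one alignment: e (A1,B5) → e (A3,B6) → p (A5,B7) → m (A6,B8) → e (A7,B9).
So the longest common subsequence has length 5.

5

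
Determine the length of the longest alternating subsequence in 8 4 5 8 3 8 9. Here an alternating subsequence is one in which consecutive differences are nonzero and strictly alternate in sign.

A longest alternating subsequence is 8, 4, 5, 3, 8 (positions 1,2,3,5,6); its 4 consecutive differences strictly alternate in sign, and length 5 is optimal.

5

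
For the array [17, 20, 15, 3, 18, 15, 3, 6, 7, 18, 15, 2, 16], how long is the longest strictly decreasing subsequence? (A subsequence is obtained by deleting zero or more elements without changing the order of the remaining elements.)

One longest decreasing subsequence is 20, 18, 15, 3, 2 (positions 2,5,6,7,12), of length 5; no longer one exists.

5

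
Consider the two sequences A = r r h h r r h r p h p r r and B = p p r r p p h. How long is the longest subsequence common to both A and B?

A longest common subsequence is rrph (length 4); the LCS DP confirms no longer common subsequence exists.

4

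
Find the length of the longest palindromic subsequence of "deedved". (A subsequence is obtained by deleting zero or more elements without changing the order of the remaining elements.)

5

Using dp[i][j] = 2 + dp[i+1][j−1] if the ends match, else max(dp[i+1][j], dp[i][j−1]):
dp[1][7] = 5. A witness is deved at positions 1,2,5,6,7.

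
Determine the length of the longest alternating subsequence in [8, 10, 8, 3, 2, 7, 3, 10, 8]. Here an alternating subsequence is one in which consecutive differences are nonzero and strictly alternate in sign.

A longest alternating subsequence is 8, 10, 3, 7, 3, 10, 8 (positions 1,2,4,6,7,8,9); its 6 consecutive differences strictly alternate in sign, and length 7 is optimal.

7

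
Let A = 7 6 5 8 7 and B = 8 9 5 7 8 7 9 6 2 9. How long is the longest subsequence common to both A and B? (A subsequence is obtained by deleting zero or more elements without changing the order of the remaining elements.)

A longest common subsequence is 7, 8, 7 (length 3); the LCS DP confirms no longer common subsequence exists.

3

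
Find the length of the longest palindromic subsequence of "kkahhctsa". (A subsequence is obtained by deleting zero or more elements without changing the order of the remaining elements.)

4

Using dp[i][j] = 2 + dp[i+1][j−1] if the ends match, else max(dp[i+1][j], dp[i][j−1]):
dp[1][9] = 4. A witness is ahha at positions 3,4,5,9.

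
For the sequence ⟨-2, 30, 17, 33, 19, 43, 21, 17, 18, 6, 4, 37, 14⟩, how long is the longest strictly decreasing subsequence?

Scanning left to right, the best length ending at each element is: -2→1, 30→1, 17→2, 33→1, 19→2, 43→1, 21→2, 17→3, 18→3, 6→4, 4→5, 37→2, 14→4.
So the longest decreasing subsequence has length 5, e.g. 30, 19, 17, 6, 4.

5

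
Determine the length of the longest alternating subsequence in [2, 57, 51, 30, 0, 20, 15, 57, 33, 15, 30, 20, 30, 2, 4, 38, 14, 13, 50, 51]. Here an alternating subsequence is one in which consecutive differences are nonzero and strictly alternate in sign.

14

A longest alternating subsequence is 2, 57, 0, 20, 15, 57, 15, 30, 20, 30, 2, 38, 14, 50 (positions 1,2,5,6,7,8,10,11,12,13,14,16,17,19); its 13 consecutive differences strictly alternate in sign, and length 14 is optimal.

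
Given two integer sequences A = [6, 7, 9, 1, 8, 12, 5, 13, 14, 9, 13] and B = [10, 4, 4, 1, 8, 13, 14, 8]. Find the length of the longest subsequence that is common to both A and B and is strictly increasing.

4

A longest common strictly increasing subsequence is 1, 8, 13, 14 (length 4); it appears in order in both A and B, and no longer such subsequence exists.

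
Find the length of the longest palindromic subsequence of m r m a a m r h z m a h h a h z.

8

Using dp[i][j] = 2 + dp[i+1][j−1] if the ends match, else max(dp[i+1][j], dp[i][j−1]):
dp[1][16] = 8. A witness is mrmaamrm at positions 1,2,3,4,5,6,7,10.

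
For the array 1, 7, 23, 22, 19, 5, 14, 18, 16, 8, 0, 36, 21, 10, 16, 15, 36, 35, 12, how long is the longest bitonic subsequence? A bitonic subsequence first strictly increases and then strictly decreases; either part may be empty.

9

Let inc[i] be the LIS ending at i and dec[i] the longest strictly decreasing subsequence starting at i. inc = [1, 2, 3, 3, 3, 2, 3, 4, 4, 3, 1, 5, 5, 4, 5, 5, 6, 6, 5], dec = [2, 3, 7, 6, 5, 2, 3, 4, 3, 2, 1, 5, 4, 1, 3, 2, 3, 2, 1].
max_i inc[i]+dec[i]−1 = 9, with one witness 1, 7, 23, 22, 19, 18, 16, 15, 12.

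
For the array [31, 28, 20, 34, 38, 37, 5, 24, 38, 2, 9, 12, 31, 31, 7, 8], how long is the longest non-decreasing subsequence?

Scanning left to right, the best length ending at each element is: 31→1, 28→1, 20→1, 34→2, 38→3, 37→3, 5→1, 24→2, 38→4, 2→1, 9→2, 12→3, 31→4, 31→5, 7→2, 8→3.
So the longest non-decreasing subsequence has length 5, e.g. 5, 9, 12, 31, 31.

5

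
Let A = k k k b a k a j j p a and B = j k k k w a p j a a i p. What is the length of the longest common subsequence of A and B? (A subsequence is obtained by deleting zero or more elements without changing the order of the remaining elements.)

Backtracking the LCS table gives one alignment: k (A1,B2) → k (A2,B3) → k (A3,B4) → a (A5,B9) → a (A7,B10) → p (A10,B12).
So the longest common subsequence has length 6.

6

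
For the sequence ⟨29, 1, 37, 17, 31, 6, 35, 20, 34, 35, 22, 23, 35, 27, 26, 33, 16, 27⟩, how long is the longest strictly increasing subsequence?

7

Scanning left to right, the best length ending at each element is: 29→1, 1→1, 37→2, 17→2, 31→3, 6→2, 35→4, 20→3, 34→4, 35→5, 22→4, 23→5, 35→6, 27→6, 26→6, 33→7, 16→3, 27→7.
So the longest increasing subsequence has length 7, e.g. 1, 17, 20, 22, 23, 27, 33.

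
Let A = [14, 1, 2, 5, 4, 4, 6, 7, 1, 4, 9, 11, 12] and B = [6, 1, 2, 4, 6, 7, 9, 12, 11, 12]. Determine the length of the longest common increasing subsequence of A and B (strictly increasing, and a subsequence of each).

8

For each value that appears in both, track the longest common increasing run ending there.
The best achievable length is 8; one witness is 1, 2, 4, 6, 7, 9, 11, 12 (A-positions 2,3,5,7,8,11,12,13, B-positions 2,3,4,5,6,7,9,10).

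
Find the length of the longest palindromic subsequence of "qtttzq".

One longest palindromic subsequence is qtttq (positions 1,2,3,4,6); it reads the same forward and backward, and the interval DP gives dp[1][6] = 5.

5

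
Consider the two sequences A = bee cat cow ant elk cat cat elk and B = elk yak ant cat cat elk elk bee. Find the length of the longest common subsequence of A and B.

A longest common subsequence is ant, cat, cat, elk (length 4); the LCS DP confirms no longer common subsequence exists.

4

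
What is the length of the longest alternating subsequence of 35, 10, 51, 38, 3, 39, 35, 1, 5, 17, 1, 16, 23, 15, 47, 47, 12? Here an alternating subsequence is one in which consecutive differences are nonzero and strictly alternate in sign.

12

Track the best alternating length ending on an up-step vs a down-step at each position: up/down = 1/1, 1/2, 3/1, 3/4, 1/4, 5/4, 5/6, 1/6, 7/6, 7/6, 1/8, 9/8, 9/6, 9/10, 11/4, 11/4, 9/12.
The maximum over both is 12; one such subsequence is 35, 10, 51, 38, 39, 1, 5, 1, 16, 15, 47, 12.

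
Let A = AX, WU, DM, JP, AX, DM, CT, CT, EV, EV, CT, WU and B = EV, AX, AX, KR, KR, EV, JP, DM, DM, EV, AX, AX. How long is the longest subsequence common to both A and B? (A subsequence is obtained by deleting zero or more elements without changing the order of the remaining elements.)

Backtracking the LCS table gives one alignment: AX (A1,B3) → DM (A3,B8) → DM (A6,B9) → EV (A9,B10).
So the longest common subsequence has length 4.

4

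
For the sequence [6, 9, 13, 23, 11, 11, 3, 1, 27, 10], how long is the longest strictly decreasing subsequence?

Scanning left to right, the best length ending at each element is: 6→1, 9→1, 13→1, 23→1, 11→2, 11→2, 3→3, 1→4, 27→1, 10→3.
So the longest decreasing subsequence has length 4, e.g. 13, 11, 3, 1.

4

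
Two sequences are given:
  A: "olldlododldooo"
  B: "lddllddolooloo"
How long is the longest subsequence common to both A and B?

Backtracking the LCS table gives one alignment: l (A2,B4) → l (A3,B5) → d (A4,B7) → l (A5,B9) → o (A6,B10) → o (A8,B11) → l (A10,B12) → o (A13,B13) → o (A14,B14).
So the longest common subsequence has length 9.

9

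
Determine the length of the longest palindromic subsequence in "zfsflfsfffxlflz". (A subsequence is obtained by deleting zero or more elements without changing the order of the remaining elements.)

Using dp[i][j] = 2 + dp[i+1][j−1] if the ends match, else max(dp[i+1][j], dp[i][j−1]):
dp[1][15] = 10. A witness is zflfffflfz at positions 1,4,5,6,8,9,10,12,13,15.

10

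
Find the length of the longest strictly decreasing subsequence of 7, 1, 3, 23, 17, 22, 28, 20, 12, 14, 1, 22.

5

Let dp[i] be the longest decreasing subsequence ending at position i. Then dp = [1, 2, 2, 1, 2, 2, 1, 3, 4, 4, 5, 2].
The maximum is 5; one witness is 23, 22, 20, 12, 1 at positions 4,6,8,9,11.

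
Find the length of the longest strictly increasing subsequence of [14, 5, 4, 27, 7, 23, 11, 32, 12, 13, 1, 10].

One longest increasing subsequence is 5, 7, 11, 12, 13 (positions 2,5,7,9,10), of length 5; no longer one exists.

5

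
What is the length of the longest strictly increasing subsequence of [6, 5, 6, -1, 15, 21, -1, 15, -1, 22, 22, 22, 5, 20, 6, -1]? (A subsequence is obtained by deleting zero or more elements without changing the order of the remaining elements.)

5

Scanning left to right, the best length ending at each element is: 6→1, 5→1, 6→2, -1→1, 15→3, 21→4, -1→1, 15→3, -1→1, 22→5, 22→5, 22→5, 5→2, 20→4, 6→3, -1→1.
So the longest increasing subsequence has length 5, e.g. 5, 6, 15, 21, 22.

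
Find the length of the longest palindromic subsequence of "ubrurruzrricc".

6

One longest palindromic subsequence is rurrur (positions 3,4,5,6,7,10); it reads the same forward and backward, and the interval DP gives dp[1][13] = 6.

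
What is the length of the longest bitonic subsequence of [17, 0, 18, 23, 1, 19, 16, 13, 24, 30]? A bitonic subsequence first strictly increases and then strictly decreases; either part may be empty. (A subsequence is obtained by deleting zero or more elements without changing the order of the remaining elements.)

Let inc[i] be the LIS ending at i and dec[i] the longest strictly decreasing subsequence starting at i. inc = [1, 1, 2, 3, 2, 3, 3, 3, 4, 5], dec = [3, 1, 3, 4, 1, 3, 2, 1, 1, 1].
max_i inc[i]+dec[i]−1 = 6, with one witness 17, 18, 23, 19, 16, 13.

6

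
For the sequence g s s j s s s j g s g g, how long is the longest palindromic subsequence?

9

One longest palindromic subsequence is gsjsssjsg (positions 1,3,4,5,6,7,8,10,12); it reads the same forward and backward, and the interval DP gives dp[1][12] = 9.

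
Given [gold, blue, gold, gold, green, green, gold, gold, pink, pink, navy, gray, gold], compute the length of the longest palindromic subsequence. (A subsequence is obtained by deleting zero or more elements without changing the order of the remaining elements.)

8

One longest palindromic subsequence is gold gold gold green green gold gold gold (positions 1,3,4,5,6,7,8,13); it reads the same forward and backward, and the interval DP gives dp[1][13] = 8.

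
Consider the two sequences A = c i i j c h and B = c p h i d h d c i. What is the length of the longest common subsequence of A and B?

3

Backtracking the LCS table gives one alignment: c (A1,B1) → i (A2,B4) → i (A3,B9).
So the longest common subsequence has length 3.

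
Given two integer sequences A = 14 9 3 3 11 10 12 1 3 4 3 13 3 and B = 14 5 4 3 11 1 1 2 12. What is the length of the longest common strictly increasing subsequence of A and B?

For each value that appears in both, track the longest common increasing run ending there.
The best achievable length is 3; one witness is 3, 11, 12 (A-positions 3,5,7, B-positions 4,5,9).

3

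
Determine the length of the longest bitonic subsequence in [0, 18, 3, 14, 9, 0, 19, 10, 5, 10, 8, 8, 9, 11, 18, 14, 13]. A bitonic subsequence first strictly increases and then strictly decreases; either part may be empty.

9

Let inc[i] be the LIS ending at i and dec[i] the longest strictly decreasing subsequence starting at i. inc = [1, 2, 2, 3, 3, 1, 4, 4, 3, 4, 4, 4, 5, 6, 7, 7, 7], dec = [1, 4, 2, 3, 2, 1, 4, 2, 1, 2, 1, 1, 1, 1, 3, 2, 1].
max_i inc[i]+dec[i]−1 = 9, with one witness 0, 3, 5, 8, 9, 11, 18, 14, 13.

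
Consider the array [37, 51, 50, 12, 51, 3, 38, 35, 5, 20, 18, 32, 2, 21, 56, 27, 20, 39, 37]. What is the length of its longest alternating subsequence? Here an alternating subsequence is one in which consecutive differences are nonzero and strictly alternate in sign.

Track the best alternating length ending on an up-step vs a down-step at each position: up/down = 1/1, 2/1, 2/3, 1/3, 4/1, 1/5, 6/5, 6/7, 6/7, 8/7, 8/9, 10/7, 1/11, 12/11, 12/1, 12/13, 12/13, 14/13, 14/15.
The maximum over both is 15; one such subsequence is 37, 51, 50, 51, 3, 38, 5, 20, 18, 32, 2, 56, 27, 39, 37.

15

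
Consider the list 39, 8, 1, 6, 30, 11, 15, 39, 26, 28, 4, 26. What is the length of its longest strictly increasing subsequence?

6

Scanning left to right, the best length ending at each element is: 39→1, 8→1, 1→1, 6→2, 30→3, 11→3, 15→4, 39→5, 26→5, 28→6, 4→2, 26→5.
So the longest increasing subsequence has length 6, e.g. 1, 6, 11, 15, 26, 28.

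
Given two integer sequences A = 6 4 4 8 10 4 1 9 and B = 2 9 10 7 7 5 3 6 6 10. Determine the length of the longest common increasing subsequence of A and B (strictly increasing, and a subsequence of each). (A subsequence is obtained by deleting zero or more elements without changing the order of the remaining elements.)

2

For each value that appears in both, track the longest common increasing run ending there.
The best achievable length is 2; one witness is 6, 10 (A-positions 1,5, B-positions 8,10).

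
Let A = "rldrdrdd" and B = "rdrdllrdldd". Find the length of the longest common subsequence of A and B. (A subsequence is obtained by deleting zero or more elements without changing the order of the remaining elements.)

Backtracking the LCS table gives one alignment: r (A1,B1) → d (A3,B2) → r (A4,B3) → d (A5,B4) → r (A6,B7) → d (A7,B10) → d (A8,B11).
So the longest common subsequence has length 7.

7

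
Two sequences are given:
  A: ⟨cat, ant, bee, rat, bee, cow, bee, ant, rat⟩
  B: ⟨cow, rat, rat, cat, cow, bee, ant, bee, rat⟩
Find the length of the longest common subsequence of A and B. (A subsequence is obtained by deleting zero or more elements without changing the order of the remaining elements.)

5

Backtracking the LCS table gives one alignment: cat (A1,B4) → cow (A6,B5) → bee (A7,B6) → ant (A8,B7) → rat (A9,B9).
So the longest common subsequence has length 5.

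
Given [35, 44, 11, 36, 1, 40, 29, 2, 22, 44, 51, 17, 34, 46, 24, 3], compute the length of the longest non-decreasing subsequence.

One longest non-decreasing subsequence is 35, 36, 40, 44, 51 (positions 1,4,6,10,11), of length 5; no longer one exists.

5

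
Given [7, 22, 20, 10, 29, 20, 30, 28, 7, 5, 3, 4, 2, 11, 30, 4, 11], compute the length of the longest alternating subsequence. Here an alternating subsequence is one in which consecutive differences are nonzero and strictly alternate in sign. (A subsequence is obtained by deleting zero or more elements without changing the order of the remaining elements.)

12

Track the best alternating length ending on an up-step vs a down-step at each position: up/down = 1/1, 2/1, 2/3, 2/3, 4/1, 4/5, 6/1, 6/7, 1/7, 1/7, 1/7, 8/7, 1/9, 10/7, 10/1, 10/11, 12/11.
The maximum over both is 12; one such subsequence is 7, 22, 20, 29, 20, 30, 3, 4, 2, 11, 4, 11.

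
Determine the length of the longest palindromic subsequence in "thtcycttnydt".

7

One longest palindromic subsequence is ttcyctt (positions 1,3,4,5,6,8,12); it reads the same forward and backward, and the interval DP gives dp[1][12] = 7.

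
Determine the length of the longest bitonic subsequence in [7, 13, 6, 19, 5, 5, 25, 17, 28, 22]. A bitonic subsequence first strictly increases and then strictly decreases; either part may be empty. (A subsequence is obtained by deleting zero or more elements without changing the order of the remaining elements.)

6

Let inc[i] be the LIS ending at i and dec[i] the longest strictly decreasing subsequence starting at i. inc = [1, 2, 1, 3, 1, 1, 4, 3, 5, 4], dec = [3, 3, 2, 2, 1, 1, 2, 1, 2, 1].
max_i inc[i]+dec[i]−1 = 6, with one witness 7, 13, 19, 25, 28, 22.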